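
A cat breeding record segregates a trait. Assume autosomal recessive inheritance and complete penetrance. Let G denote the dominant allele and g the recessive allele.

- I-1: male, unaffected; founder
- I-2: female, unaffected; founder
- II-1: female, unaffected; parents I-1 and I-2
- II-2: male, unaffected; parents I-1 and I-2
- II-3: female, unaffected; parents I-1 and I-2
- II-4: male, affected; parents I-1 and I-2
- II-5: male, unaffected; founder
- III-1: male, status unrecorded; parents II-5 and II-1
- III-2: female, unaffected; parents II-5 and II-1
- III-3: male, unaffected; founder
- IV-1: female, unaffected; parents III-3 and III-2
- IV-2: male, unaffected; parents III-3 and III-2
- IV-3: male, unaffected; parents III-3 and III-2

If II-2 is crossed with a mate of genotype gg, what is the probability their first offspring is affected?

I-1 is unaffected so carries G and passed g to II-4 (gg), so I-1 is Gg.
I-2 is unaffected so carries G and passed g to II-4 (gg), so I-2 is Gg.
II-2 is an unaffected offspring of I-1 (Gg) × I-2 (Gg), whose cross gives 1/4 GG : 1/2 Gg : 1/4 gg; conditioning on being unaffected, II-2 is GG with probability 1/3, Gg with probability 2/3.
Summing over parental genotype combinations, P(offspring is affected) = 2/3·1/2 = 1/3.

1/3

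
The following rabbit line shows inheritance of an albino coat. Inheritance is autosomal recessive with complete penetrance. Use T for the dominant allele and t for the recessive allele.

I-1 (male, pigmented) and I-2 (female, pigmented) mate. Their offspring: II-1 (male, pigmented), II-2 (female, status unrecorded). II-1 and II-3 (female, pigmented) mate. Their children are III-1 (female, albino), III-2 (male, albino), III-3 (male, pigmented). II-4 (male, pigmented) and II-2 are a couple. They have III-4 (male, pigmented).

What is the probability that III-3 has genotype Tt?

II-1 is pigmented so carries T and passed t to III-1 (tt), so II-1 is Tt.
II-3 is pigmented so carries T and passed t to III-1 (tt), so II-3 is Tt.
Their cross gives offspring ratios 1/4 TT : 1/2 Tt : 1/4 tt. Conditioning on III-3 being pigmented, P(Tt) = 1/2 / 3/4 = 2/3.

2/3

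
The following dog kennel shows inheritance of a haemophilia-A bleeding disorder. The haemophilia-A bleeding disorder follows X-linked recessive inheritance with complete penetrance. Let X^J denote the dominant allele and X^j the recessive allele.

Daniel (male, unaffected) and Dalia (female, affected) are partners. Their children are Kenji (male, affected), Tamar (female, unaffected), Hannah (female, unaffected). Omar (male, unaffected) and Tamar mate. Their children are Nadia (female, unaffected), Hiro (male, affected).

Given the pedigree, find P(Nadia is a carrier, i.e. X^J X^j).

Omar is unaffected, so Omar is X^J Y.
Tamar is unaffected so carries J and received j from Dalia (X^j X^j), so Tamar is X^J X^j.
Their cross gives offspring ratios 1/2 X^J X^J : 1/2 X^J X^j. Conditioning on Nadia being unaffected, P(X^J X^j) = 1/2 / 1 = 1/2.

1/2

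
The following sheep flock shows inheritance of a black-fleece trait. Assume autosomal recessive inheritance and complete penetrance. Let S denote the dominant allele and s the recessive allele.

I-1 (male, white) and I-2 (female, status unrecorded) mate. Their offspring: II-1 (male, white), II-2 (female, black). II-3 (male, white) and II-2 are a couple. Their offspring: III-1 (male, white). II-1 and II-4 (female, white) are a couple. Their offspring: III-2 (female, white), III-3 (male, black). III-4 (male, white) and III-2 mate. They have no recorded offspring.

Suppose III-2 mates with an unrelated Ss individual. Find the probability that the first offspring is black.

II-1 is white so carries S and passed s to III-3 (ss), so II-1 is Ss.
II-4 is white so carries S and passed s to III-3 (ss), so II-4 is Ss.
III-2 is a white offspring of II-1 (Ss) × II-4 (Ss), whose cross gives 1/4 SS : 1/2 Ss : 1/4 ss; conditioning on being white, III-2 is SS with probability 1/3, Ss with probability 2/3.
Summing over parental genotype combinations, P(offspring is black) = 2/3·1/4 = 1/6.

1/6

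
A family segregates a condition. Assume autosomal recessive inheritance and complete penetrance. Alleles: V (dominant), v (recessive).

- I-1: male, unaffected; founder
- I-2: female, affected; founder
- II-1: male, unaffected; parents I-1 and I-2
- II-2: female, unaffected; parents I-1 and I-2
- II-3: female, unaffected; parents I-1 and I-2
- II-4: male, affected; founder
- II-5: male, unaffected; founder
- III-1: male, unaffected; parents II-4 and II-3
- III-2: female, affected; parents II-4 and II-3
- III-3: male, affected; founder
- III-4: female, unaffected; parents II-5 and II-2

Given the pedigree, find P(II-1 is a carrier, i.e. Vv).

II-1 is unaffected so carries V and received v from I-2 (vv), so II-1 is Vv, giving P(Vv) = 1.

1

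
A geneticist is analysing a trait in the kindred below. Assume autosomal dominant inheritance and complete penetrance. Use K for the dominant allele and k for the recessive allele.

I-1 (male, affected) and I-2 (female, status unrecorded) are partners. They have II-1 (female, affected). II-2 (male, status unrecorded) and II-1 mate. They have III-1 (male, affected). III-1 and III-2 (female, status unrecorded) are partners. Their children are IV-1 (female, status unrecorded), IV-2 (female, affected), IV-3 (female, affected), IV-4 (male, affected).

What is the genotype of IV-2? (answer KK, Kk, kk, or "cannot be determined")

cannot be determined

IV-2's phenotype allows KK or Kk, and no parent or child forces a single allele at both positions; consistent genotype assignments exist with IV-2 as KK or Kk.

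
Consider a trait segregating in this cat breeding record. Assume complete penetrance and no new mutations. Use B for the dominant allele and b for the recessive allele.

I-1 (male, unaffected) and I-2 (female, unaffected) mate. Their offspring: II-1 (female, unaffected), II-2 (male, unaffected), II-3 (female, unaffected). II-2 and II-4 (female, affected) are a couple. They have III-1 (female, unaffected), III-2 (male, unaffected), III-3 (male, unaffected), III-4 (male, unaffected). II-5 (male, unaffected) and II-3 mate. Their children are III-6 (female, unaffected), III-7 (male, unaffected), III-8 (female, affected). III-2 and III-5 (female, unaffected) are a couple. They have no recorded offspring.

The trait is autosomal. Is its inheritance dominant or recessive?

II-5 and II-3 are both unaffected yet have an affected child III-8. Under dominance, an affected child requires at least one affected parent, so the trait cannot be dominant.

recessive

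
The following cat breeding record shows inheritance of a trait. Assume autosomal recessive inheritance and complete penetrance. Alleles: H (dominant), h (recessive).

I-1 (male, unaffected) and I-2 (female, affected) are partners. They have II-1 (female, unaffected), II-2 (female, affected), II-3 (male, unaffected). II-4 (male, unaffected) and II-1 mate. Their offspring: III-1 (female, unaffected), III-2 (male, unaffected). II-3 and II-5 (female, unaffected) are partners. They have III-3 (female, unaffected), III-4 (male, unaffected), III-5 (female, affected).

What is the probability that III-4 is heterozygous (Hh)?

2/3

II-3 is unaffected so carries H and received h from I-2 (hh), so II-3 is Hh.
II-5 is unaffected so carries H and passed h to III-5 (hh), so II-5 is Hh.
Their cross gives offspring ratios 1/4 HH : 1/2 Hh : 1/4 hh. Conditioning on III-4 being unaffected, P(Hh) = 1/2 / 3/4 = 2/3.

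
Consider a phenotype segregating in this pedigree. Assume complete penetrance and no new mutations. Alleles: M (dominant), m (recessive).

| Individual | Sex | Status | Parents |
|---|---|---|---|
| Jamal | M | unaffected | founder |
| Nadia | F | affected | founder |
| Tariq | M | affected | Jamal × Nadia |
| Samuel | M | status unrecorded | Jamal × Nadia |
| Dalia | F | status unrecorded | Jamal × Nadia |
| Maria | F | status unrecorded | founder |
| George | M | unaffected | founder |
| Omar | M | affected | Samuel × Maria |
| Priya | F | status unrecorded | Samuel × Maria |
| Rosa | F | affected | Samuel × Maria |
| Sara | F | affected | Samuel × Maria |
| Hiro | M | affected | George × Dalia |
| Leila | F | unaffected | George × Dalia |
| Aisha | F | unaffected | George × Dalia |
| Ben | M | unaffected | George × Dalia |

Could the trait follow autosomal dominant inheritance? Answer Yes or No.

Yes

A consistent assignment under autosomal dominant exists: Jamal mm, Nadia MM, Tariq Mm, Samuel Mm, Dalia Mm, Maria MM, George mm, Omar MM, Priya MM, Rosa MM, Sara MM, Hiro Mm, Leila mm, Aisha mm, Ben mm.
In this assignment every recorded phenotype matches its genotype and every non-founder's genotype is obtainable from its parents' genotypes, so the pedigree is consistent.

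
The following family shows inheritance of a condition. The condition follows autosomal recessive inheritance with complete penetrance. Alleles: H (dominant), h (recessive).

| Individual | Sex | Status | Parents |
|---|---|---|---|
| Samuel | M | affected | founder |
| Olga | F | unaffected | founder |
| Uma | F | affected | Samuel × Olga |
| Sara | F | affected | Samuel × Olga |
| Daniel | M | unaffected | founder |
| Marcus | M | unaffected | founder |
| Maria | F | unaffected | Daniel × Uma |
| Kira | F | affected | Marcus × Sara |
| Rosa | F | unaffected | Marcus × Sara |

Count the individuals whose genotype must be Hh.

4

Obligate heterozygotes: Olga is unaffected so carries H and passed h to Uma (hh), so Olga is Hh; Marcus is unaffected so carries H and passed h to Kira (hh), so Marcus is Hh; Maria is unaffected so carries H and received h from Uma (hh), so Maria is Hh; Rosa is unaffected so carries H and received h from Sara (hh), so Rosa is Hh.
Every other individual is either homozygous by phenotype or has at least one consistent homozygous assignment, so the count is 4.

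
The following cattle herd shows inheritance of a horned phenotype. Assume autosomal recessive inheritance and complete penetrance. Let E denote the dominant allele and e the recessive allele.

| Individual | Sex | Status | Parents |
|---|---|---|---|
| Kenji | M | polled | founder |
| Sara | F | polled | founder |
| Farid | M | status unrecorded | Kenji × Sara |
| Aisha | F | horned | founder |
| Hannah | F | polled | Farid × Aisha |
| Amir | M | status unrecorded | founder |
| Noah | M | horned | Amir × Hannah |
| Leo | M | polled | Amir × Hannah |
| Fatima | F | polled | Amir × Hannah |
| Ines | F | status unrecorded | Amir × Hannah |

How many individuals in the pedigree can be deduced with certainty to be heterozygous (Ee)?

Obligate heterozygotes: Hannah is polled so carries E and received e from Aisha (ee), so Hannah is Ee.
Every other individual is either homozygous by phenotype or has at least one consistent homozygous assignment, so the count is 1.

1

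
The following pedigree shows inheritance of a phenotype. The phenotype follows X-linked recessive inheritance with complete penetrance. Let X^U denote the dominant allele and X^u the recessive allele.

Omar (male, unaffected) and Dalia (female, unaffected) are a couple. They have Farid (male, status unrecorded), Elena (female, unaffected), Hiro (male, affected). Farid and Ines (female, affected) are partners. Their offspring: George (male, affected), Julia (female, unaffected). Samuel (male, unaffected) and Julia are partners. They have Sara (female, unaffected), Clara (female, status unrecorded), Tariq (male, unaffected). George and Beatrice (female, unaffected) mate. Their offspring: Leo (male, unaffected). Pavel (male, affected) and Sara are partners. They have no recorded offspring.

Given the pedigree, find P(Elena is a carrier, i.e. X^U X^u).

Omar is unaffected, so Omar is X^U Y.
Dalia is unaffected so carries U and passed u to Hiro (X^u Y), so Dalia is X^U X^u.
Their cross gives offspring ratios 1/2 X^U X^U : 1/2 X^U X^u. Conditioning on Elena being unaffected, P(X^U X^u) = 1/2 / 1 = 1/2.

1/2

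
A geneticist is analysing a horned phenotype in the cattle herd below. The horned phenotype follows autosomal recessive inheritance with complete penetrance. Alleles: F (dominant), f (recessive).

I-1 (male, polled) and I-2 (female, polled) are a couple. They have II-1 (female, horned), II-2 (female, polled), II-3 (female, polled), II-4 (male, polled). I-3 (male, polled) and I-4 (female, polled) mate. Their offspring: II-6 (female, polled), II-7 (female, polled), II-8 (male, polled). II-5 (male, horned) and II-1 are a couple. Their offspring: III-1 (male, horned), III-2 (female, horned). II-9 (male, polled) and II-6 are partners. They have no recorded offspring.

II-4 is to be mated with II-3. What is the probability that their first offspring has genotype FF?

I-1 is polled so carries F and passed f to II-1 (ff), so I-1 is Ff.
I-2 is polled so carries F and passed f to II-1 (ff), so I-2 is Ff.
II-4 is a polled offspring of I-1 (Ff) × I-2 (Ff), whose cross gives 1/4 FF : 1/2 Ff : 1/4 ff; conditioning on being polled, II-4 is FF with probability 1/3, Ff with probability 2/3.
II-3 is a polled offspring of I-1 (Ff) × I-2 (Ff), whose cross gives 1/4 FF : 1/2 Ff : 1/4 ff; conditioning on being polled, II-3 is FF with probability 1/3, Ff with probability 2/3.
Summing over parental genotype combinations, P(offspring has genotype FF) = 1/9·1 + 2/9·1/2 + 2/9·1/2 + 4/9·1/4 = 4/9.

4/9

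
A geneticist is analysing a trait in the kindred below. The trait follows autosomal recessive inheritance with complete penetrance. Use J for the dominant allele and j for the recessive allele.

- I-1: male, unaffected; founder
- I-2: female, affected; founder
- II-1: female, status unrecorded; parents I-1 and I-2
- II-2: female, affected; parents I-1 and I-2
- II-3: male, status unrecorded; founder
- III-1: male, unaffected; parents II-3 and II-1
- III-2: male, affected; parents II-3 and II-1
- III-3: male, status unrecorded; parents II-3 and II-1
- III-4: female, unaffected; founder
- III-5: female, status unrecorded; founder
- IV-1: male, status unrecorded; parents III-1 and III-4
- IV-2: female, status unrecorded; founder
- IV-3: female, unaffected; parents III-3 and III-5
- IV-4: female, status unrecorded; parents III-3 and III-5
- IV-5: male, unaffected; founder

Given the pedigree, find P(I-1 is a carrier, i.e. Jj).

1

I-1 is unaffected so carries J and passed j to II-2 (jj), so I-1 is Jj, giving P(Jj) = 1.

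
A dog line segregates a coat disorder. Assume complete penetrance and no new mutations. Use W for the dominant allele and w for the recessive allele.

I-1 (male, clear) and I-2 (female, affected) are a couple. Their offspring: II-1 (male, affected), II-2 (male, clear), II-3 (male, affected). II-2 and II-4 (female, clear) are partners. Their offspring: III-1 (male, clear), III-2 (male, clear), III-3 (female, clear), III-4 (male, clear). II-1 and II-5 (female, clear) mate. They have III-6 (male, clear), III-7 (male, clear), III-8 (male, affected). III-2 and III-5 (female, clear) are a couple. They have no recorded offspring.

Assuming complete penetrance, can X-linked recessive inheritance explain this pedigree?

No

Under X-linked recessive, II-2 (clear, male) cannot arise from I-1 (clear) × I-2 (affected).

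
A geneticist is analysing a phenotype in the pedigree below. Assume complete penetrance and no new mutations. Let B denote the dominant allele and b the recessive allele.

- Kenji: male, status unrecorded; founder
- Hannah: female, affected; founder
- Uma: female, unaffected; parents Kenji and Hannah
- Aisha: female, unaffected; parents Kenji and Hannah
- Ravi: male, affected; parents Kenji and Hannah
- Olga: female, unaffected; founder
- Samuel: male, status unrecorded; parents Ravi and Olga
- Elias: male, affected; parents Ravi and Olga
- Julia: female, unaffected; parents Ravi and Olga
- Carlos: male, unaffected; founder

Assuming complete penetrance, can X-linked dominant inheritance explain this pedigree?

Under X-linked dominant, Elias (affected, male) cannot arise from Ravi (affected) × Olga (unaffected).

No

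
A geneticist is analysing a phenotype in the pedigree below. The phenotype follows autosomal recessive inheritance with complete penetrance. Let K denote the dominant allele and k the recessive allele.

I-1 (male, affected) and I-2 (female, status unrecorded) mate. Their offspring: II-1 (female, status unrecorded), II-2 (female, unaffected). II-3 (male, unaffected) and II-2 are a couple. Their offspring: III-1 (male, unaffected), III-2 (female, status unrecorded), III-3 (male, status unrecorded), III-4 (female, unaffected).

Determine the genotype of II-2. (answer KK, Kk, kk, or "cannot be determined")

From phenotype alone, II-2 is KK or Kk.
II-2 is unaffected so carries K and received k from I-1 (kk), so II-2 is Kk.

Kk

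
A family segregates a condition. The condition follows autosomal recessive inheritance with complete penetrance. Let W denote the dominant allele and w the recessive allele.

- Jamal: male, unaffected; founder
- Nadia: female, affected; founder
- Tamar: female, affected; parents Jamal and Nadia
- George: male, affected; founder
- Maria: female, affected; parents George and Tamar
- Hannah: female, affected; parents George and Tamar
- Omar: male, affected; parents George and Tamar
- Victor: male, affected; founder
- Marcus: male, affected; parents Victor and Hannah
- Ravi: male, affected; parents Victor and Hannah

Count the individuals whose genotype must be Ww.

Obligate heterozygotes: Jamal is unaffected so carries W and passed w to Tamar (ww), so Jamal is Ww.
Every other individual is either homozygous by phenotype or has at least one consistent homozygous assignment, so the count is 1.

1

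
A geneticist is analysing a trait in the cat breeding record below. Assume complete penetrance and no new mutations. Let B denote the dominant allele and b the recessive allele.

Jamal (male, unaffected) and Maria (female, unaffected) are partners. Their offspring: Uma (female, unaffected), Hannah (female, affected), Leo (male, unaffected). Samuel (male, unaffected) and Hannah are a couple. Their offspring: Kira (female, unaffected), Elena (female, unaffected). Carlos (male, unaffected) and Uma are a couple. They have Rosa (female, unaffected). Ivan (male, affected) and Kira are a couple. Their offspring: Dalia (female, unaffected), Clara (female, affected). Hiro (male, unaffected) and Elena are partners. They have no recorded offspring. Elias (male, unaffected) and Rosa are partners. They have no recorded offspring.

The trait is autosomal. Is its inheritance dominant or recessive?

recessive

Jamal and Maria are both unaffected yet have an affected child Hannah. Under dominance, an affected child requires at least one affected parent, so the trait cannot be dominant.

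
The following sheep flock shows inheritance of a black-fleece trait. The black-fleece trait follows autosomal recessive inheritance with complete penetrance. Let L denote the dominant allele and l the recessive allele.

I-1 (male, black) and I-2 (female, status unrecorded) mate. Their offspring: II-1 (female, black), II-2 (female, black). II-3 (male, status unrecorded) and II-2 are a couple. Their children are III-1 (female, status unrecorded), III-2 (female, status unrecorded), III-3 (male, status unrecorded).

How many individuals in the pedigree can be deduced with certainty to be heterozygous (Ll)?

No individual's genotype is forced to Ll by the pedigree, so the count is 0.

0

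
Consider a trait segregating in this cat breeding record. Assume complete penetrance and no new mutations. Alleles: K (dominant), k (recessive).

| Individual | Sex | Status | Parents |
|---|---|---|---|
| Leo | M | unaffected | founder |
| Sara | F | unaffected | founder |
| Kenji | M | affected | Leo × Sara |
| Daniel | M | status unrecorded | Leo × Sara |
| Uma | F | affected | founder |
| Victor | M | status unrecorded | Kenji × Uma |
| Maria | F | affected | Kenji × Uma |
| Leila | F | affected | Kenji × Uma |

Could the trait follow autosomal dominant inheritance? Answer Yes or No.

Under autosomal dominant, Kenji (affected, male) cannot arise from Leo (unaffected) × Sara (unaffected).

No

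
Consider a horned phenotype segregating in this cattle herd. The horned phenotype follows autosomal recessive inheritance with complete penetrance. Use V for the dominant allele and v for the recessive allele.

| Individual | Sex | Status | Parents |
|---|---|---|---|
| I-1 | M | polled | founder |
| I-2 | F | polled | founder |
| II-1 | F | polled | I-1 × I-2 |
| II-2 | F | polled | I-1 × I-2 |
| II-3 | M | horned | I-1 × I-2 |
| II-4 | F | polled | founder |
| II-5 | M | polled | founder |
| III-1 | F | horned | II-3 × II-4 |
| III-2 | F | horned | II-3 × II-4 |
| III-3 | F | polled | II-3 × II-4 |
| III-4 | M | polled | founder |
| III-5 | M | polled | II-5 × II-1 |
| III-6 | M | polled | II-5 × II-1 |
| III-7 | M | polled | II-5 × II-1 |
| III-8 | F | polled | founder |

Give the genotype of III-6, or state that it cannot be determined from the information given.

III-6's phenotype allows VV or Vv, and no parent or child forces a single allele at both positions; consistent genotype assignments exist with III-6 as VV or Vv.

cannot be determined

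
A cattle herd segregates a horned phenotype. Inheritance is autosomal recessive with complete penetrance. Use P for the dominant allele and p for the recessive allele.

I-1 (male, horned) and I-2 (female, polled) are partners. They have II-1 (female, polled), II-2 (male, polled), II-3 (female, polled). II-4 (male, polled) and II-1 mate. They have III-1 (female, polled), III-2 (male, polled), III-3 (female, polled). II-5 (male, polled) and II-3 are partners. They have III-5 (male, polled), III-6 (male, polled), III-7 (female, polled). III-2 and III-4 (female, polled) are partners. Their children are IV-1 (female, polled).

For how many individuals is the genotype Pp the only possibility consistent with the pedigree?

Obligate heterozygotes: II-1 is polled so carries P and received p from I-1 (pp), so II-1 is Pp; II-2 is polled so carries P and received p from I-1 (pp), so II-2 is Pp; II-3 is polled so carries P and received p from I-1 (pp), so II-3 is Pp.
Every other individual is either homozygous by phenotype or has at least one consistent homozygous assignment, so the count is 3.

3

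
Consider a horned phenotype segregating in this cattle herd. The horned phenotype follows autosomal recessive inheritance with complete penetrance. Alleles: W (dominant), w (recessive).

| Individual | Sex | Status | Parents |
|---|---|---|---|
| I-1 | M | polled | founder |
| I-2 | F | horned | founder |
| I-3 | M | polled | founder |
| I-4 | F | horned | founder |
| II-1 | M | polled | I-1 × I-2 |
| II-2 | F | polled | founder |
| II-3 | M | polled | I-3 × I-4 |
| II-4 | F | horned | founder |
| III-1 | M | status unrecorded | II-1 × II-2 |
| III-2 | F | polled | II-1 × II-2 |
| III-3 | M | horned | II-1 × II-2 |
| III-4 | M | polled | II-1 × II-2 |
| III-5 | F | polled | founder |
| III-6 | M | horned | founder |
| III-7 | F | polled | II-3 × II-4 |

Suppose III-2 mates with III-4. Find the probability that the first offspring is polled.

II-1 is polled so carries W and received w from I-2 (ww), so II-1 is Ww.
II-2 is polled so carries W and passed w to III-3 (ww), so II-2 is Ww.
III-2 is a polled offspring of II-1 (Ww) × II-2 (Ww), whose cross gives 1/4 WW : 1/2 Ww : 1/4 ww; conditioning on being polled, III-2 is WW with probability 1/3, Ww with probability 2/3.
III-4 is a polled offspring of II-1 (Ww) × II-2 (Ww), whose cross gives 1/4 WW : 1/2 Ww : 1/4 ww; conditioning on being polled, III-4 is WW with probability 1/3, Ww with probability 2/3.
Summing over parental genotype combinations, P(offspring is polled) = 1/9·1 + 2/9·1 + 2/9·1 + 4/9·3/4 = 8/9.

8/9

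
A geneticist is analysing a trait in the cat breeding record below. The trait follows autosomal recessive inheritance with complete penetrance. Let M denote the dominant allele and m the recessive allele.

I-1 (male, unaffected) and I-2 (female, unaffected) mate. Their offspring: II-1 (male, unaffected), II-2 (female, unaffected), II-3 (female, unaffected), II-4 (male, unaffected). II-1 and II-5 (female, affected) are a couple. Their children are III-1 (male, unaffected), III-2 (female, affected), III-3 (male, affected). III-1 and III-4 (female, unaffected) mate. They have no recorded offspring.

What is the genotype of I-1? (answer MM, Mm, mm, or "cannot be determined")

I-1's phenotype allows MM or Mm, and no parent or child forces a single allele at both positions; consistent genotype assignments exist with I-1 as MM or Mm.

cannot be determined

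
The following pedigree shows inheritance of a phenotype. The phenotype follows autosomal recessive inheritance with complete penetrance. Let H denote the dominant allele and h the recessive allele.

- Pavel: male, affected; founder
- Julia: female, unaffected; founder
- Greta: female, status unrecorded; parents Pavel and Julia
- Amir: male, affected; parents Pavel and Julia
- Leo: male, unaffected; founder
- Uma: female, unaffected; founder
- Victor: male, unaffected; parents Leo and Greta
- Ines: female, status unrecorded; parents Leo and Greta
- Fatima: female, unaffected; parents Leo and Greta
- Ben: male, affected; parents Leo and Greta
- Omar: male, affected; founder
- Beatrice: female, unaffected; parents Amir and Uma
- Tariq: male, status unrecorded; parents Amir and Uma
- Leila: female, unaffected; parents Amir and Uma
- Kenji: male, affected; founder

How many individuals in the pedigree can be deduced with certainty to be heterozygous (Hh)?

4

Obligate heterozygotes: Julia is unaffected so carries H and passed h to Amir (hh), so Julia is Hh; Leo is unaffected so carries H and passed h to Ben (hh), so Leo is Hh; Beatrice is unaffected so carries H and received h from Amir (hh), so Beatrice is Hh; Leila is unaffected so carries H and received h from Amir (hh), so Leila is Hh.
Every other individual is either homozygous by phenotype or has at least one consistent homozygous assignment, so the count is 4.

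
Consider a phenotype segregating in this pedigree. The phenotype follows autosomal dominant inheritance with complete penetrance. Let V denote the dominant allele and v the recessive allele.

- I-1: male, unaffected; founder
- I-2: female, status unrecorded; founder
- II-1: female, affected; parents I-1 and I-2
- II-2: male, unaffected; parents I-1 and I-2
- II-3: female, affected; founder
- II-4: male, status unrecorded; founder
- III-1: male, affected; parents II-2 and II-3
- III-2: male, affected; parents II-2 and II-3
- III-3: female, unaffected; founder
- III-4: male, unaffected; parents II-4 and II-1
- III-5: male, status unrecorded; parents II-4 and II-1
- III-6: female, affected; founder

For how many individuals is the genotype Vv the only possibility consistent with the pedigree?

Obligate heterozygotes: I-2 passed V to II-1 (Vv, whose v came from I-1) and passed v to II-2 (vv), so I-2 is Vv; II-1 is affected so carries V and received v from I-1 (vv), so II-1 is Vv; III-1 is affected so carries V and received v from II-2 (vv), so III-1 is Vv; III-2 is affected so carries V and received v from II-2 (vv), so III-2 is Vv.
Every other individual is either homozygous by phenotype or has at least one consistent homozygous assignment, so the count is 4.

4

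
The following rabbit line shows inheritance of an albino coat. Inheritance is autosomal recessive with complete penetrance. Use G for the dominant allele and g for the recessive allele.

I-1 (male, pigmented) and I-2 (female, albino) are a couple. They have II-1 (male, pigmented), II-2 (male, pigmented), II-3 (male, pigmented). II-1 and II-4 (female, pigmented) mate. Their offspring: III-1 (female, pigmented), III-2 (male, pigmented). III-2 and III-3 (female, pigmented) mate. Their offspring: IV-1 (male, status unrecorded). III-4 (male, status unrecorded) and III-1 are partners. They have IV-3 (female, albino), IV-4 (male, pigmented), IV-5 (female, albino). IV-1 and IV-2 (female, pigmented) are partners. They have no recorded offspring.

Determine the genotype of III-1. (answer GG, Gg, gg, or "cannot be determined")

From phenotype alone, III-1 is GG or Gg.
III-1 is pigmented so carries G and passed g to IV-3 (gg), so III-1 is Gg.

Gg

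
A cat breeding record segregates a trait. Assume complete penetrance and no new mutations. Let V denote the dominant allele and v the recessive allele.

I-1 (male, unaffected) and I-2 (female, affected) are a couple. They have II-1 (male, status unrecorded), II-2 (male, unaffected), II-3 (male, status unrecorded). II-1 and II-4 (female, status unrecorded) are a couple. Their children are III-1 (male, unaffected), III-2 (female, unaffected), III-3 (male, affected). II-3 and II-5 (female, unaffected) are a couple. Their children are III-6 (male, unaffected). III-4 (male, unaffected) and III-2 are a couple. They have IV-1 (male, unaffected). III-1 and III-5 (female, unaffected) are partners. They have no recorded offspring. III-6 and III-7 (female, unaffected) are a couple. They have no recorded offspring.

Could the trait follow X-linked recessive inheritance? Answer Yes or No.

Under X-linked recessive, II-2 (unaffected, male) cannot arise from I-1 (unaffected) × I-2 (affected).

No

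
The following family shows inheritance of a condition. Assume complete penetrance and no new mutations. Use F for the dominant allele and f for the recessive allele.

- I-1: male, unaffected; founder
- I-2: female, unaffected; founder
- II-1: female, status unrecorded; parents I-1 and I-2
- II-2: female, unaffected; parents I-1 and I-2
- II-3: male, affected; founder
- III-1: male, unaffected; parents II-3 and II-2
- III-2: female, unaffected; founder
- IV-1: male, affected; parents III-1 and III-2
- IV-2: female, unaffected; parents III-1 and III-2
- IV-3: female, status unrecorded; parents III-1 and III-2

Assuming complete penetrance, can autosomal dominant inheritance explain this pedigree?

No

Under autosomal dominant, IV-1 (affected, male) cannot arise from III-1 (unaffected) × III-2 (unaffected).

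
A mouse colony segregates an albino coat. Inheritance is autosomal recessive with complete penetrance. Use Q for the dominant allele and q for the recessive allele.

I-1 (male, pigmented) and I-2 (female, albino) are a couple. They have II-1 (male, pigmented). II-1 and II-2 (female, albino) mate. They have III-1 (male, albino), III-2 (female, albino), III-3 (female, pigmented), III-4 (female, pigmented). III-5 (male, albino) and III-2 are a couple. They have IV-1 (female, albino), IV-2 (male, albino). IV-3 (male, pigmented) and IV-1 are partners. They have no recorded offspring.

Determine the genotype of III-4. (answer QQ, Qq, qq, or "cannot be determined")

Qq

From phenotype alone, III-4 is QQ or Qq.
III-4 is pigmented so carries Q and received q from II-2 (qq), so III-4 is Qq.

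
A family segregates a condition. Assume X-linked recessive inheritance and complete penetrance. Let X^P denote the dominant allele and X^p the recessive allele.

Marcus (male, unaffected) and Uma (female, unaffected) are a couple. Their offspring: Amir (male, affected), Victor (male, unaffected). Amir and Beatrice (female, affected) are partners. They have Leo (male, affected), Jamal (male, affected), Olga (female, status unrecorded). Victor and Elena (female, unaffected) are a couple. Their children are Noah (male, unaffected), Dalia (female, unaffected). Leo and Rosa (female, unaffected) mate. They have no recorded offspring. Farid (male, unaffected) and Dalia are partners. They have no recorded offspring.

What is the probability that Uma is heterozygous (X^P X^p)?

Uma is unaffected so carries P and passed p to Amir (X^p Y), so Uma is X^P X^p, giving P(X^P X^p) = 1.

1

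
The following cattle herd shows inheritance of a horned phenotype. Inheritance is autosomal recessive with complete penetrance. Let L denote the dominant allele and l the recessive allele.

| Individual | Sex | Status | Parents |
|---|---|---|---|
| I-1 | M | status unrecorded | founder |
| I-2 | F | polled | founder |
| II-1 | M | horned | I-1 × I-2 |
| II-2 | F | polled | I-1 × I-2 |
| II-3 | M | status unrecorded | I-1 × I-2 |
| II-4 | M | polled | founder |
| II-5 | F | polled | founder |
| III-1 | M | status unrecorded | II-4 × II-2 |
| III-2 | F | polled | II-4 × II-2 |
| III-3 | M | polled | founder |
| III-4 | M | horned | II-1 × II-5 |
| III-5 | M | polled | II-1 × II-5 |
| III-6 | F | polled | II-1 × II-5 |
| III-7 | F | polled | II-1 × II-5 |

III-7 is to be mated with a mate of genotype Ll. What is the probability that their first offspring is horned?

III-7 is polled so carries L and received l from II-1 (ll), so III-7 is Ll.
The cross gives 1/4 LL : 1/2 Ll : 1/4 ll, so P(offspring is horned) = 1/4.

1/4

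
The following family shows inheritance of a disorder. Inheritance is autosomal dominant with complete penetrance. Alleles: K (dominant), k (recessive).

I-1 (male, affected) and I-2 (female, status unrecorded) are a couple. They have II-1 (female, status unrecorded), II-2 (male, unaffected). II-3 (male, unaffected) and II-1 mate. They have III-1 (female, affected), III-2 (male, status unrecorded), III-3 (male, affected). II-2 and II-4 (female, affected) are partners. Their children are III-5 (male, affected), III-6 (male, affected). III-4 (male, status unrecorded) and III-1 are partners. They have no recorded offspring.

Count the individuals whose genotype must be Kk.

5

Obligate heterozygotes: I-1 is affected so carries K and passed k to II-2 (kk), so I-1 is Kk; III-1 is affected so carries K and received k from II-3 (kk), so III-1 is Kk; III-3 is affected so carries K and received k from II-3 (kk), so III-3 is Kk; III-5 is affected so carries K and received k from II-2 (kk), so III-5 is Kk; III-6 is affected so carries K and received k from II-2 (kk), so III-6 is Kk.
Every other individual is either homozygous by phenotype or has at least one consistent homozygous assignment, so the count is 5.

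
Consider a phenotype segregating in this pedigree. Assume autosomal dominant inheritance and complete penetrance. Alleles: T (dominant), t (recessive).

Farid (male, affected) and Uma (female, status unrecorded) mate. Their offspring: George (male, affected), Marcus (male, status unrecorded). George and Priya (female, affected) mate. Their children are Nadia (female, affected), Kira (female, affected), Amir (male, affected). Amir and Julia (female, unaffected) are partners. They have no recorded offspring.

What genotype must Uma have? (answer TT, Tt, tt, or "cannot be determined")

Uma's phenotype is unrecorded, and no parent or child forces a single allele at both positions; consistent genotype assignments exist with Uma as TT or Tt or tt.

cannot be determined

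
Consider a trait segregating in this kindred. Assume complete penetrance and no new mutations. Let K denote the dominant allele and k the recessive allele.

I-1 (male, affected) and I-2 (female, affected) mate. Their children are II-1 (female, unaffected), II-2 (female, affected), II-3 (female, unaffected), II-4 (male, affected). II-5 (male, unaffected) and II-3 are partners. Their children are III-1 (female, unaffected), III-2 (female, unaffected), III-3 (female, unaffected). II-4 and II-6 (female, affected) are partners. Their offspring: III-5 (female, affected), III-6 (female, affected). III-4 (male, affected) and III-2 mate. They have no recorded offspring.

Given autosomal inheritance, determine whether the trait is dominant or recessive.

dominant

I-1 and I-2 are both affected yet have an unaffected child II-1. Under a recessive model two affected parents are homozygous and every child would be affected, so the trait cannot be recessive.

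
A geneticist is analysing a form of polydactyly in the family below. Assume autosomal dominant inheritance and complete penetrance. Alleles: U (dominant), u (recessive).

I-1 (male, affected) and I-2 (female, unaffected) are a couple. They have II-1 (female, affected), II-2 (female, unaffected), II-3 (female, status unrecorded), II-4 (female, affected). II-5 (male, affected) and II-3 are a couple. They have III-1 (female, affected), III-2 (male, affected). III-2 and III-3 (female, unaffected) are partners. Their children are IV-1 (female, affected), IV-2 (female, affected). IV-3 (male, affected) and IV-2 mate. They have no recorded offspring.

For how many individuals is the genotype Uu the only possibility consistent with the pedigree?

Obligate heterozygotes: I-1 is affected so carries U and passed u to II-2 (uu), so I-1 is Uu; II-1 is affected so carries U and received u from I-2 (uu), so II-1 is Uu; II-4 is affected so carries U and received u from I-2 (uu), so II-4 is Uu; IV-1 is affected so carries U and received u from III-3 (uu), so IV-1 is Uu; IV-2 is affected so carries U and received u from III-3 (uu), so IV-2 is Uu.
Every other individual is either homozygous by phenotype or has at least one consistent homozygous assignment, so the count is 5.

5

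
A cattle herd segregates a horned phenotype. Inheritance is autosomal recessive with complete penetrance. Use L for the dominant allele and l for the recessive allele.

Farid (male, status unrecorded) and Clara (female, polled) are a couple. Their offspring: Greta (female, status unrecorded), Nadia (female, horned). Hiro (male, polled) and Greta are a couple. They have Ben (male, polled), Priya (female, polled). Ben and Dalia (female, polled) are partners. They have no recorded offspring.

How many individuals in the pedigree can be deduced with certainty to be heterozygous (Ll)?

Obligate heterozygotes: Clara is polled so carries L and passed l to Nadia (ll), so Clara is Ll.
Every other individual is either homozygous by phenotype or has at least one consistent homozygous assignment, so the count is 1.

1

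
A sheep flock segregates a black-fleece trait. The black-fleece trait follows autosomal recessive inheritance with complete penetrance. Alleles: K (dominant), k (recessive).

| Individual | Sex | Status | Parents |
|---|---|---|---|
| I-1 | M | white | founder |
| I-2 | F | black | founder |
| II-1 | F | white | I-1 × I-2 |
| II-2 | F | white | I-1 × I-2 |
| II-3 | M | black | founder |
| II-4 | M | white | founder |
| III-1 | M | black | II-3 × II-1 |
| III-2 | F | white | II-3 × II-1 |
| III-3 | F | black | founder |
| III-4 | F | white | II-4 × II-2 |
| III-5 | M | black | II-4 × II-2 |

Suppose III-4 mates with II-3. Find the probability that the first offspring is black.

1/3

II-4 is white so carries K and passed k to III-5 (kk), so II-4 is Kk.
II-2 is white so carries K and received k from I-2 (kk), so II-2 is Kk.
III-4 is a white offspring of II-4 (Kk) × II-2 (Kk), whose cross gives 1/4 KK : 1/2 Kk : 1/4 kk; conditioning on being white, III-4 is KK with probability 1/3, Kk with probability 2/3.
II-3 is black, so II-3 is kk.
Summing over parental genotype combinations, P(offspring is black) = 2/3·1/2 = 1/3.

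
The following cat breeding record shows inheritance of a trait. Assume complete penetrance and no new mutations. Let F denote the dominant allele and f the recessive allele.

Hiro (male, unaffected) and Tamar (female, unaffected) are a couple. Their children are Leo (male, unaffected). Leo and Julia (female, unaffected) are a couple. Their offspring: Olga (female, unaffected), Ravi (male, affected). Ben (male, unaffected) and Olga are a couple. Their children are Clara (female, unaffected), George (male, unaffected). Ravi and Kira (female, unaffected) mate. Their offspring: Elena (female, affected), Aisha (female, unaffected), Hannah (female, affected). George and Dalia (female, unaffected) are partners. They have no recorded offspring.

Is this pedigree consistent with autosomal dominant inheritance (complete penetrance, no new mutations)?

Under autosomal dominant, Ravi (affected, male) cannot arise from Leo (unaffected) × Julia (unaffected).

No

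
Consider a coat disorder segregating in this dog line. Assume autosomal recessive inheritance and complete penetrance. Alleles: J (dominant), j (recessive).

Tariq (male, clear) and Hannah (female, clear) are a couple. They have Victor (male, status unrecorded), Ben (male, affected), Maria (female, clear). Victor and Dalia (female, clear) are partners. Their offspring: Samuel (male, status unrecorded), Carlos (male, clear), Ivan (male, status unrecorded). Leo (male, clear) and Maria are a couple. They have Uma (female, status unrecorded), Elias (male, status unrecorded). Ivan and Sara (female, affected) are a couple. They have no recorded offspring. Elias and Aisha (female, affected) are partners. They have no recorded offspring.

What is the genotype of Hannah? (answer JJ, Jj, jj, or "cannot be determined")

Jj

From phenotype alone, Hannah is JJ or Jj.
Hannah is clear so carries J and passed j to Ben (jj), so Hannah is Jj.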